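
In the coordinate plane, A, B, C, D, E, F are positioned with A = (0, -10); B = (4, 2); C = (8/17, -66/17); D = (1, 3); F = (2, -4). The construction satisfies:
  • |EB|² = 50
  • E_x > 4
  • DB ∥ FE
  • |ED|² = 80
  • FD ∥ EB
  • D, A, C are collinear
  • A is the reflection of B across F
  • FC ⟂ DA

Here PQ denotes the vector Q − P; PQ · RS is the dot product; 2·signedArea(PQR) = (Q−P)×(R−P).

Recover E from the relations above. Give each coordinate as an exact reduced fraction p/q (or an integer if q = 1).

E = (5, -5)

1. E_x = 5  [FD ∥ EB ∩ DB ∥ FE]
2. E_y = -5  [FD ∥ EB ∩ DB ∥ FE]
   → E = (5, -5)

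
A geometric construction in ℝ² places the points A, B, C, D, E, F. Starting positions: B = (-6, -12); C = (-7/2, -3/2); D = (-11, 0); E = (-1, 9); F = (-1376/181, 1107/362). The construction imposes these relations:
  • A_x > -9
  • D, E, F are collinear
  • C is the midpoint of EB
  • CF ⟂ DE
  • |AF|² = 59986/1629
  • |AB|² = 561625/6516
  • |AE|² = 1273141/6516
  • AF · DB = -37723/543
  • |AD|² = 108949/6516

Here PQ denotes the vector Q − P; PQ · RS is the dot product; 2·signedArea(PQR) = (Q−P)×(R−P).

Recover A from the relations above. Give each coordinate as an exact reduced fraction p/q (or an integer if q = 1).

1. A_x = -4453/543  [line -5·x + 12·y + -2843/543 = 0 ∩ |AD|² = 108949/6516]
2. A_y = -1079/362  [line -5·x + 12·y + -2843/543 = 0 ∩ |AD|² = 108949/6516]
   → A = (-4453/543, -1079/362)

A = (-4453/543, -1079/362)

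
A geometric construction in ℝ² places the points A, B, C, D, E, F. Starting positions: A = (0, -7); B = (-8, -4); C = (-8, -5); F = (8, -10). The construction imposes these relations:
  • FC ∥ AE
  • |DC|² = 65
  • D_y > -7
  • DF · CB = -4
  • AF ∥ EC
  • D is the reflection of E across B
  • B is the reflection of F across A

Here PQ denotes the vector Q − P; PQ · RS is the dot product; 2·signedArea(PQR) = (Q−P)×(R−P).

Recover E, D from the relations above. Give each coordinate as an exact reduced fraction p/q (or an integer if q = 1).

D = (0, -6)
E = (-16, -2)

1. E_x = -16  [AF ∥ EC ∩ FC ∥ AE]
2. E_y = -2  [AF ∥ EC ∩ FC ∥ AE]
   → E = (-16, -2)
3. D_x = 0  [D is the reflection of E across B]
4. D_y = -6  [D is the reflection of E across B]
   → D = (0, -6)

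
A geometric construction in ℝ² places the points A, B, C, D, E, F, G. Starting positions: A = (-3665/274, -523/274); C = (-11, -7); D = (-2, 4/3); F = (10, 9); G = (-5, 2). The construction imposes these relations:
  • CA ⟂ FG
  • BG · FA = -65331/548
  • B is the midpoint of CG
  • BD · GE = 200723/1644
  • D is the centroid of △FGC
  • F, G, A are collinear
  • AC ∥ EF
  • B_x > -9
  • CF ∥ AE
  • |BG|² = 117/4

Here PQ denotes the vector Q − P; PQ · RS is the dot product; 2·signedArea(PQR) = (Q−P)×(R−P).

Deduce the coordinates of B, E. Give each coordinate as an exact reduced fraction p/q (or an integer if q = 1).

1. B_x = -8  [B is the midpoint of CG]
2. B_y = -5/2  [B is the midpoint of CG]
   → B = (-8, -5/2)
3. E_x = 2089/274  [AC ∥ EF ∩ CF ∥ AE]
4. E_y = 3861/274  [AC ∥ EF ∩ CF ∥ AE]
   → E = (2089/274, 3861/274)

B = (-8, -5/2)
E = (2089/274, 3861/274)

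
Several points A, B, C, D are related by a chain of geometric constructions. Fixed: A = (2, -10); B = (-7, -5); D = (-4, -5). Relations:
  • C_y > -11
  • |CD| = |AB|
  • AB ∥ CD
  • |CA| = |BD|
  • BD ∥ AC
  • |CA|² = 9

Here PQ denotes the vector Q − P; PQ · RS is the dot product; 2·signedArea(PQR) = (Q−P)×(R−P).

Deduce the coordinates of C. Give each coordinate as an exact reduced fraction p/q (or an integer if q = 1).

1. C_x = 5  [AB ∥ CD ∩ BD ∥ AC]
2. C_y = -10  [AB ∥ CD ∩ BD ∥ AC]
   → C = (5, -10)

C = (5, -10)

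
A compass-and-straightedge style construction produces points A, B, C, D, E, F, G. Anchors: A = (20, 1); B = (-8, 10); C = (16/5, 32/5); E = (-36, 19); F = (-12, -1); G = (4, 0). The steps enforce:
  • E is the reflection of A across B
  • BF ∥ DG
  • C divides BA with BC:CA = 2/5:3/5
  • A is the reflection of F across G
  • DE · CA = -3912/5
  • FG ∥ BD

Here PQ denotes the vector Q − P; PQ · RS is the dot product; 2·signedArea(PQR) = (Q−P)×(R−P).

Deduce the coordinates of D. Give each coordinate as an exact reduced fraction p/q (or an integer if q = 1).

1. D_x = 8  [BF ∥ DG ∩ FG ∥ BD]
2. D_y = 11  [BF ∥ DG ∩ FG ∥ BD]
   → D = (8, 11)

D = (8, 11)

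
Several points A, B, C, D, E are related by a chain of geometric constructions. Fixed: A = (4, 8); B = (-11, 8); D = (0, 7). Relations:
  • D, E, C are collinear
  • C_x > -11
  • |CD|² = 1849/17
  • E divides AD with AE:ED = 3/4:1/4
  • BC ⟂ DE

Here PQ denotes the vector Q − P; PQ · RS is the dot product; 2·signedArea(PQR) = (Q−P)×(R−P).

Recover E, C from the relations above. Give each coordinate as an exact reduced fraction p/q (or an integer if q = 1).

C = (-172/17, 76/17)
E = (1, 29/4)

1. E_x = 1  [E divides AD with AE:ED = 3/4:1/4]
2. E_y = 29/4  [E divides AD with AE:ED = 3/4:1/4]
   → E = (1, 29/4)
3. C_x = -172/17  [D, E, C are collinear ∩ BC ⟂ DE]
4. C_y = 76/17  [D, E, C are collinear ∩ BC ⟂ DE]
   → C = (-172/17, 76/17)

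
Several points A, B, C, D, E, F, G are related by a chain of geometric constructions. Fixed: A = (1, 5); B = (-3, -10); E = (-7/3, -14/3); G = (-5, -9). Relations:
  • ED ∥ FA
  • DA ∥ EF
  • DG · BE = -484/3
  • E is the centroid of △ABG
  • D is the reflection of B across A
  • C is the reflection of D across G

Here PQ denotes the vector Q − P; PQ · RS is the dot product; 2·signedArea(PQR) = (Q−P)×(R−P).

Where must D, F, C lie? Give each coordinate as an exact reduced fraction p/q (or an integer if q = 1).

C = (-15, -38)
D = (5, 20)
F = (-19/3, -59/3)

1. D_x = 5  [D is the reflection of B across A]
2. D_y = 20  [D is the reflection of B across A]
   → D = (5, 20)
3. F_x = -19/3  [ED ∥ FA ∩ DA ∥ EF]
4. F_y = -59/3  [ED ∥ FA ∩ DA ∥ EF]
   → F = (-19/3, -59/3)
5. C_x = -15  [C is the reflection of D across G]
6. C_y = -38  [C is the reflection of D across G]
   → C = (-15, -38)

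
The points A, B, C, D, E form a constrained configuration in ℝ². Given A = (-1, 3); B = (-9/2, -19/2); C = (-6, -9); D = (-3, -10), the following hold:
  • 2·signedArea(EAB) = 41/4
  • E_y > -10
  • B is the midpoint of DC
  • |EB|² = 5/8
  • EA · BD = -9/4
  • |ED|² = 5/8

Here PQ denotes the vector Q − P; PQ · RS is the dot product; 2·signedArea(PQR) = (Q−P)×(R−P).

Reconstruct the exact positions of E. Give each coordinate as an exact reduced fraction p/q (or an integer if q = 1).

E = (-15/4, -39/4)

1. E_x = -15/4  [2·signedArea(EAB) = 41/4 ∩ EA · BD = -9/4]
2. E_y = -39/4  [2·signedArea(EAB) = 41/4 ∩ EA · BD = -9/4]
   → E = (-15/4, -39/4)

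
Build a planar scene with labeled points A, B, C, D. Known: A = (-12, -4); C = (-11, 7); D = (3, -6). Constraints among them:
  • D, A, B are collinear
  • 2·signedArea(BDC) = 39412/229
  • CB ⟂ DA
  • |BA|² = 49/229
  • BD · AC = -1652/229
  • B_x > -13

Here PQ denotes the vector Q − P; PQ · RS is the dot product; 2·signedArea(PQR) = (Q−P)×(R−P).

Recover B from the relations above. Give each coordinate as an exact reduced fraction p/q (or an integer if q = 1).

1. B_x = -2853/229  [D, A, B are collinear ∩ CB ⟂ DA]
2. B_y = -902/229  [D, A, B are collinear ∩ CB ⟂ DA]
   → B = (-2853/229, -902/229)

B = (-2853/229, -902/229)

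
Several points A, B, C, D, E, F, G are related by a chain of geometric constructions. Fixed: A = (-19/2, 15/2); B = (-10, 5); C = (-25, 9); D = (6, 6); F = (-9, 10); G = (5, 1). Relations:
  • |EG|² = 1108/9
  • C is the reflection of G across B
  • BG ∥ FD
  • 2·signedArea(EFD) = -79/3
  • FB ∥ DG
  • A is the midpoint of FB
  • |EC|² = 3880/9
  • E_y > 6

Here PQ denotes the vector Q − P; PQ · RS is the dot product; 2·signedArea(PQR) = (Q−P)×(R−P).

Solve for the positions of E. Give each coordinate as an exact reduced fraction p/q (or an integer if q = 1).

E = (-13/3, 7)

1. E_x = -13/3  [line 4·x + 15·y + -263/3 = 0 ∩ |EG|² = 1108/9]
2. E_y = 7  [line 4·x + 15·y + -263/3 = 0 ∩ |EG|² = 1108/9]
   → E = (-13/3, 7)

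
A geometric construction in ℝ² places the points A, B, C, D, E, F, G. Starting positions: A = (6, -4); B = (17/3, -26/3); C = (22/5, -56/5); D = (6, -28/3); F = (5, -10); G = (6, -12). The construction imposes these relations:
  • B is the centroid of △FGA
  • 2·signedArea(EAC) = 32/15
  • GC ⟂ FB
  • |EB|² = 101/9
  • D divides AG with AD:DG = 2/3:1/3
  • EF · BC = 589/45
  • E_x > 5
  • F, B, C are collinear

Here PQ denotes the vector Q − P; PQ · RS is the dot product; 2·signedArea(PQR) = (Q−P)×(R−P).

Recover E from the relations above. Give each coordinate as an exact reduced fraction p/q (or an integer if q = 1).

1. E_x = 6  [2·signedArea(EAC) = 32/15 ∩ EF · BC = 589/45]
2. E_y = -16/3  [2·signedArea(EAC) = 32/15 ∩ EF · BC = 589/45]
   → E = (6, -16/3)

E = (6, -16/3)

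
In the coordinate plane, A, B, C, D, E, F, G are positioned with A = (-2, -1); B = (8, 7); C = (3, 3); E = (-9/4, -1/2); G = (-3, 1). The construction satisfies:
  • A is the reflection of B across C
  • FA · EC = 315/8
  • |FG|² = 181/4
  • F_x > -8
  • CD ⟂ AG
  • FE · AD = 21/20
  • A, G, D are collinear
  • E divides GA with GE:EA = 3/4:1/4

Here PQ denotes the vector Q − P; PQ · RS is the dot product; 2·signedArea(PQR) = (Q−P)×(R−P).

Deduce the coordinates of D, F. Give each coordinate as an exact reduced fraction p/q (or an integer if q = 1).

1. D_x = -13/5  [A, G, D are collinear ∩ CD ⟂ AG]
2. D_y = 1/5  [A, G, D are collinear ∩ CD ⟂ AG]
   → D = (-13/5, 1/5)
3. F_x = -15/2  [FE · AD = 21/20 ∩ FA · EC = 315/8]
4. F_y = -4  [FE · AD = 21/20 ∩ FA · EC = 315/8]
   → F = (-15/2, -4)

D = (-13/5, 1/5)
F = (-15/2, -4)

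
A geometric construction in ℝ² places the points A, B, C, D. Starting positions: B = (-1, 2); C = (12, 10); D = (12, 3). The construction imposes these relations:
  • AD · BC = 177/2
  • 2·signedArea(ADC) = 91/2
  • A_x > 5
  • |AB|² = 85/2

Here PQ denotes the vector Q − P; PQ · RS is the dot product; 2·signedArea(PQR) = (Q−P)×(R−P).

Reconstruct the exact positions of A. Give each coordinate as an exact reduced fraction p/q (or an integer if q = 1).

A = (11/2, 5/2)

1. A_x = 11/2  [2·signedArea(ADC) = 91/2 ∩ AD · BC = 177/2]
2. A_y = 5/2  [2·signedArea(ADC) = 91/2 ∩ AD · BC = 177/2]
   → A = (11/2, 5/2)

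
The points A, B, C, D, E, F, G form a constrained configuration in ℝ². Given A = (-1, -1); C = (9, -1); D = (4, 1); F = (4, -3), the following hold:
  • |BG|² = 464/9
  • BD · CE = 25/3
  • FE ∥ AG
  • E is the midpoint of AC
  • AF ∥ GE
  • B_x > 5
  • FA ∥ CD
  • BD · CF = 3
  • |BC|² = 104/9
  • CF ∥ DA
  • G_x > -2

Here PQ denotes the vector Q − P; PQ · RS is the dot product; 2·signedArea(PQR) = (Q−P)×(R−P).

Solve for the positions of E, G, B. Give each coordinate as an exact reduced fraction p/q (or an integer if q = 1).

1. E_x = 4  [E is the midpoint of AC]
2. E_y = -1  [E is the midpoint of AC]
   → E = (4, -1)
3. G_x = -1  [AF ∥ GE ∩ FE ∥ AG]
4. G_y = 1  [AF ∥ GE ∩ FE ∥ AG]
   → G = (-1, 1)
5. B_x = 17/3  [BD · CF = 3 ∩ BD · CE = 25/3]
6. B_y = -5/3  [BD · CF = 3 ∩ BD · CE = 25/3]
   → B = (17/3, -5/3)

B = (17/3, -5/3)
E = (4, -1)
G = (-1, 1)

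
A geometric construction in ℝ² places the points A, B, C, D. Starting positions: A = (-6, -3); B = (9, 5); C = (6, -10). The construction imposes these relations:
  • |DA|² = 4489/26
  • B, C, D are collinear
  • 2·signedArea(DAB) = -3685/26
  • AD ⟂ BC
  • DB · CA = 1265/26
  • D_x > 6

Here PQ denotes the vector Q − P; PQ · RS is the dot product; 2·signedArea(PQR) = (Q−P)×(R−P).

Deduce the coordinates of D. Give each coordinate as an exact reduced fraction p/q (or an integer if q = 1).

1. D_x = 179/26  [B, C, D are collinear ∩ AD ⟂ BC]
2. D_y = -145/26  [B, C, D are collinear ∩ AD ⟂ BC]
   → D = (179/26, -145/26)

D = (179/26, -145/26)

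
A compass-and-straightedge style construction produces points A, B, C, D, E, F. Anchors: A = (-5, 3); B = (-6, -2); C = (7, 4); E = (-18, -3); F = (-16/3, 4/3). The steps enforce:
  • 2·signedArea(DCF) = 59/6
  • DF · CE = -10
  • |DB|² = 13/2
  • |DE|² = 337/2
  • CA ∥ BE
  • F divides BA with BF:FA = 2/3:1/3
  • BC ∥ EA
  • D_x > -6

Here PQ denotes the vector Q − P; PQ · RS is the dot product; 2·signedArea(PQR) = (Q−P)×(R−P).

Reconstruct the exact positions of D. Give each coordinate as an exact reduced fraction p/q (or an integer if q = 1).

1. D_x = -11/2  [DF · CE = -10 ∩ 2·signedArea(DCF) = 59/6]
2. D_y = 1/2  [DF · CE = -10 ∩ 2·signedArea(DCF) = 59/6]
   → D = (-11/2, 1/2)

D = (-11/2, 1/2)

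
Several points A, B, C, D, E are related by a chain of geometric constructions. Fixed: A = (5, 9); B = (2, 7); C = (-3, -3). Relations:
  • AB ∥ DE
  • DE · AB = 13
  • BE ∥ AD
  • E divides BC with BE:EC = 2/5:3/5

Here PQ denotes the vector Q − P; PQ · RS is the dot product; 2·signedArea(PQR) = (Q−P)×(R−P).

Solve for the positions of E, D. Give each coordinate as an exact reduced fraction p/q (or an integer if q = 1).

1. E_x = 0  [E divides BC with BE:EC = 2/5:3/5]
2. E_y = 3  [E divides BC with BE:EC = 2/5:3/5]
   → E = (0, 3)
3. D_x = 3  [AB ∥ DE ∩ BE ∥ AD]
4. D_y = 5  [AB ∥ DE ∩ BE ∥ AD]
   → D = (3, 5)

D = (3, 5)
E = (0, 3)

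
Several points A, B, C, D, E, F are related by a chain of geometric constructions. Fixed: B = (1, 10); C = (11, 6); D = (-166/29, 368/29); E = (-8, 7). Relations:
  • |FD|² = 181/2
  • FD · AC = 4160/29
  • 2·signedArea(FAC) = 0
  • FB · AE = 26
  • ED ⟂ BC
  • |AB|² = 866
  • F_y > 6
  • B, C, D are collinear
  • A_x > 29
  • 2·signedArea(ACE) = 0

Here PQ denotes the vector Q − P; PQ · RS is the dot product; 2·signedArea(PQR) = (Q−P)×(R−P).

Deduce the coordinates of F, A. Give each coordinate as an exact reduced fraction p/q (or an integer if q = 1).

A = (30, 5)
F = (3/2, 13/2)

1. A_x = 30  [line -1·x + -19·y + 125 = 0 ∩ |AB|² = 866]
2. A_y = 5  [line -1·x + -19·y + 125 = 0 ∩ |AB|² = 866]
   → A = (30, 5)
3. F_x = 3/2  [2·signedArea(FAC) = 0 ∩ FD · AC = 4160/29]
4. F_y = 13/2  [2·signedArea(FAC) = 0 ∩ FD · AC = 4160/29]
   → F = (3/2, 13/2)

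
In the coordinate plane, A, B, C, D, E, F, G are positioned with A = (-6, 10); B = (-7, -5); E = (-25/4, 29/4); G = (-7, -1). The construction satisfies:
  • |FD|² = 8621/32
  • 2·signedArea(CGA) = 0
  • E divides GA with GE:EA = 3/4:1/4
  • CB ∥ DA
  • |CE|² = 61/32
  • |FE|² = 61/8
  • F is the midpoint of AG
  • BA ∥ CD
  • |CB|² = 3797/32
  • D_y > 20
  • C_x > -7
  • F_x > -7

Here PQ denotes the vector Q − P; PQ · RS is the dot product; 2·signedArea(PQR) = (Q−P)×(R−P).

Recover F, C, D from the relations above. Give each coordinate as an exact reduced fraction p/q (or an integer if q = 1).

C = (-51/8, 47/8)
D = (-43/8, 167/8)
F = (-13/2, 9/2)

1. F_x = -13/2  [F is the midpoint of AG]
2. F_y = 9/2  [F is the midpoint of AG]
   → F = (-13/2, 9/2)
3. C_x = -51/8  [line -11·x + 1·y + -76 = 0 ∩ |CB|² = 3797/32]
4. C_y = 47/8  [line -11·x + 1·y + -76 = 0 ∩ |CB|² = 3797/32]
   → C = (-51/8, 47/8)
5. D_x = -43/8  [CB ∥ DA ∩ BA ∥ CD]
6. D_y = 167/8  [CB ∥ DA ∩ BA ∥ CD]
   → D = (-43/8, 167/8)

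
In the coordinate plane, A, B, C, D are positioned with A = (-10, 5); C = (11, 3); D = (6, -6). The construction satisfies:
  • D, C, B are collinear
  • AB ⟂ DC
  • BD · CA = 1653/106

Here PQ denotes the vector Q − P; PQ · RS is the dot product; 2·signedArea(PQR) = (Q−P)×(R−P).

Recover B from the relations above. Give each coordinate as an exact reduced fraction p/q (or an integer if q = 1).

B = (731/106, -465/106)

1. B_x = 731/106  [D, C, B are collinear ∩ AB ⟂ DC]
2. B_y = -465/106  [D, C, B are collinear ∩ AB ⟂ DC]
   → B = (731/106, -465/106)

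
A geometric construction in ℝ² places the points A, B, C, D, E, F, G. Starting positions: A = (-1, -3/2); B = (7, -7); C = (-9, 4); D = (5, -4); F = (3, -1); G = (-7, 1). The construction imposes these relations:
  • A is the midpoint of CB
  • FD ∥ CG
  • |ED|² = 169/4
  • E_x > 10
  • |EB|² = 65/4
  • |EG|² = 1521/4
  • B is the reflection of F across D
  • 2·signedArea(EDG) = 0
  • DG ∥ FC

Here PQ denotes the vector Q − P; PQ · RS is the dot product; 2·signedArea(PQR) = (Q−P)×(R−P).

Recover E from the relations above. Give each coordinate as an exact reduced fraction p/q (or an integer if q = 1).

E = (11, -13/2)

1. E_x = 11  [line -5·x + -12·y + -23 = 0 ∩ |ED|² = 169/4]
2. E_y = -13/2  [line -5·x + -12·y + -23 = 0 ∩ |ED|² = 169/4]
   → E = (11, -13/2)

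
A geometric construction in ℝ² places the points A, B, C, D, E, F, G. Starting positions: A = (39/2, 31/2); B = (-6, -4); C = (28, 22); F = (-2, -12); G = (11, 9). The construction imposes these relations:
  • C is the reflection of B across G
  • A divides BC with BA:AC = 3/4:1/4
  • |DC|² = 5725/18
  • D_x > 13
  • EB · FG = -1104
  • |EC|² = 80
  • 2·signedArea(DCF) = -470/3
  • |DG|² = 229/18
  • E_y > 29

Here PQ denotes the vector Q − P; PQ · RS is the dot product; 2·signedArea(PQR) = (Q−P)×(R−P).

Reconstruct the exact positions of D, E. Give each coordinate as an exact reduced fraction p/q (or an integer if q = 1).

D = (83/6, 67/6)
E = (24, 30)

1. D_x = 83/6  [line 34·x + -30·y + -406/3 = 0 ∩ |DG|² = 229/18]
2. D_y = 67/6  [line 34·x + -30·y + -406/3 = 0 ∩ |DG|² = 229/18]
   → D = (83/6, 67/6)
3. E_x = 24  [line -13·x + -21·y + 942 = 0 ∩ |EC|² = 80]
4. E_y = 30  [line -13·x + -21·y + 942 = 0 ∩ |EC|² = 80]
   → E = (24, 30)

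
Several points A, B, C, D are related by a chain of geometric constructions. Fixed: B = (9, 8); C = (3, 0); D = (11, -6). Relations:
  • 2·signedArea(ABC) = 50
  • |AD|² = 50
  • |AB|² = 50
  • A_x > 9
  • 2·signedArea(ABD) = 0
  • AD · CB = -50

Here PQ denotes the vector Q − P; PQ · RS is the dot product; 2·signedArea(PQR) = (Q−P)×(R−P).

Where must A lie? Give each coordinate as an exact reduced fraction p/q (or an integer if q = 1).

A = (10, 1)

1. A_x = 10  [2·signedArea(ABD) = 0 ∩ AD · CB = -50]
2. A_y = 1  [2·signedArea(ABD) = 0 ∩ AD · CB = -50]
   → A = (10, 1)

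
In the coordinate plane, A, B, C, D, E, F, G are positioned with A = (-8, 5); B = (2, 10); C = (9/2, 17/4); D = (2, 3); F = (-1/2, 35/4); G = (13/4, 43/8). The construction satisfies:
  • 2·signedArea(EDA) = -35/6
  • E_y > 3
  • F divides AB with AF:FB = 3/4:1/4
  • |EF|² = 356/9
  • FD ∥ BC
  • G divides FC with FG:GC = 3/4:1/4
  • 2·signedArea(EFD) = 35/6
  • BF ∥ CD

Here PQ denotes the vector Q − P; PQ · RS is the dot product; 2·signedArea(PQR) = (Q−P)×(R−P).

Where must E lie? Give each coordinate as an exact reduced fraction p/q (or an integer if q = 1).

E = (17/6, 41/12)

1. E_x = 17/6  [2·signedArea(EFD) = 35/6 ∩ 2·signedArea(EDA) = -35/6]
2. E_y = 41/12  [2·signedArea(EFD) = 35/6 ∩ 2·signedArea(EDA) = -35/6]
   → E = (17/6, 41/12)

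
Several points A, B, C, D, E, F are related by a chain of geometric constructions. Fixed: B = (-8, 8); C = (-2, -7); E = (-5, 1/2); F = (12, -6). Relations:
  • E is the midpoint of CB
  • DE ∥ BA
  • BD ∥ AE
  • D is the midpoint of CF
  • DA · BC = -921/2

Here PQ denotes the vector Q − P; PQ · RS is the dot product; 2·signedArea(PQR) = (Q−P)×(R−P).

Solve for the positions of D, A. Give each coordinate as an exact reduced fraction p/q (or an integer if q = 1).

1. D_x = 5  [D is the midpoint of CF]
2. D_y = -13/2  [D is the midpoint of CF]
   → D = (5, -13/2)
3. A_x = -18  [BD ∥ AE ∩ DE ∥ BA]
4. A_y = 15  [BD ∥ AE ∩ DE ∥ BA]
   → A = (-18, 15)

A = (-18, 15)
D = (5, -13/2)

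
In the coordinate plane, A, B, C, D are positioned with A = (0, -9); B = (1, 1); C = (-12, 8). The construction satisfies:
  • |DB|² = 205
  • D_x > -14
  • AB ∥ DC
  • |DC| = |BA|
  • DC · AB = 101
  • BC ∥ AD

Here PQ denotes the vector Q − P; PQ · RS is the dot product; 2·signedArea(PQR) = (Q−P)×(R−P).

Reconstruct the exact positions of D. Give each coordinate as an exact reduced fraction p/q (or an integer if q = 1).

1. D_x = -13  [AB ∥ DC ∩ BC ∥ AD]
2. D_y = -2  [AB ∥ DC ∩ BC ∥ AD]
   → D = (-13, -2)

D = (-13, -2)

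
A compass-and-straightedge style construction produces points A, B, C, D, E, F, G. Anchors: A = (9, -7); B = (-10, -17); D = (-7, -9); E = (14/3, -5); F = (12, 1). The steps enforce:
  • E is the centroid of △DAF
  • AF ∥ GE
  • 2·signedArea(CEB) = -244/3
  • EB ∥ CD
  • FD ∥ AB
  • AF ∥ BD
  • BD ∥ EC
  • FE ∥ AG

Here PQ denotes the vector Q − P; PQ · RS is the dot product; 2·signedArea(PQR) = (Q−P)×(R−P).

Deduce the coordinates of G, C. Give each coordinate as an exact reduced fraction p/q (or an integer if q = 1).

C = (23/3, 3)
G = (5/3, -13)

1. G_x = 5/3  [AF ∥ GE ∩ FE ∥ AG]
2. G_y = -13  [AF ∥ GE ∩ FE ∥ AG]
   → G = (5/3, -13)
3. C_x = 23/3  [EB ∥ CD ∩ BD ∥ EC]
4. C_y = 3  [EB ∥ CD ∩ BD ∥ EC]
   → C = (23/3, 3)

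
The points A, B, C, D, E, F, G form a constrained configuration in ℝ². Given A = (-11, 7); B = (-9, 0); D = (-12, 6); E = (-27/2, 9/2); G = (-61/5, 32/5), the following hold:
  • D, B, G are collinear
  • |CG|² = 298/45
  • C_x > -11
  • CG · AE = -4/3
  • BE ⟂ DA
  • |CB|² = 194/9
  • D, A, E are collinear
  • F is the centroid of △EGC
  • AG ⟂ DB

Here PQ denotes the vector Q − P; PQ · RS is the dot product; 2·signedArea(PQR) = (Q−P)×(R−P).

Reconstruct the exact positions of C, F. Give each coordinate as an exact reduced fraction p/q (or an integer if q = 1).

1. C_x = -32/3  [line 5/2·x + 5/2·y + 95/6 = 0 ∩ |CG|² = 298/45]
2. C_y = 13/3  [line 5/2·x + 5/2·y + 95/6 = 0 ∩ |CG|² = 298/45]
   → C = (-32/3, 13/3)
3. F_x = -1091/90  [F is the centroid of △EGC]
4. F_y = 457/90  [F is the centroid of △EGC]
   → F = (-1091/90, 457/90)

C = (-32/3, 13/3)
F = (-1091/90, 457/90)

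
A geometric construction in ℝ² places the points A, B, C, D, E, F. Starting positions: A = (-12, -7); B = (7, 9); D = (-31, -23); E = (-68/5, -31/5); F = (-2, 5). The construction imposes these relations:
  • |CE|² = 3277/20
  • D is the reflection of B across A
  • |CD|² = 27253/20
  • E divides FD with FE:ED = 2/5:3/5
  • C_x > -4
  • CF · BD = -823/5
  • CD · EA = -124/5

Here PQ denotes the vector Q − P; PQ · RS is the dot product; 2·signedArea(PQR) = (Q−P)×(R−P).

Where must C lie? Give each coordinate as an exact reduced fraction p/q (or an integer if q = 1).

C = (-33/10, 7/5)

1. C_x = -33/10  [CF · BD = -823/5 ∩ CD · EA = -124/5]
2. C_y = 7/5  [CF · BD = -823/5 ∩ CD · EA = -124/5]
   → C = (-33/10, 7/5)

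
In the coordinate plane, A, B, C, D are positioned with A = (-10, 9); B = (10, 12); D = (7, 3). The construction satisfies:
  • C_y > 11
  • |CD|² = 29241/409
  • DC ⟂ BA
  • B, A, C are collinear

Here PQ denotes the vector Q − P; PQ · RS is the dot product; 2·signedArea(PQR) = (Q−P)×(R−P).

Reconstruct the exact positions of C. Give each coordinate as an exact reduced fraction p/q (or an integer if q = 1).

1. C_x = 2350/409  [B, A, C are collinear ∩ DC ⟂ BA]
2. C_y = 4647/409  [B, A, C are collinear ∩ DC ⟂ BA]
   → C = (2350/409, 4647/409)

C = (2350/409, 4647/409)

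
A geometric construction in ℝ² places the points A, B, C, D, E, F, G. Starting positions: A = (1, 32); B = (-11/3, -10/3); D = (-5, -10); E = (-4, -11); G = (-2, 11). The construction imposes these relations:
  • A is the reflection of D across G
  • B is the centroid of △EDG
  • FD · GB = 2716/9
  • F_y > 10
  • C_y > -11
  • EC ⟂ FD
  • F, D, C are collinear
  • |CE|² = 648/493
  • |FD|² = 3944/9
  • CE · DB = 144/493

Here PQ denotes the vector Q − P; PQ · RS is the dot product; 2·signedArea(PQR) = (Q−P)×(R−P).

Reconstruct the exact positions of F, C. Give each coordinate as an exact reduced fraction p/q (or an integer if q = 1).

C = (-2530/493, -5333/493)
F = (-5/3, 32/3)

1. C_x = -2530/493  [line -4/3·x + -20/3·y + -116780/1479 = 0 ∩ |CE|² = 648/493]
2. C_y = -5333/493  [line -4/3·x + -20/3·y + -116780/1479 = 0 ∩ |CE|² = 648/493]
   → C = (-2530/493, -5333/493)
3. F_x = -5/3  [FD · GB = 2716/9 ∩ F, D, C are collinear]
4. F_y = 32/3  [FD · GB = 2716/9 ∩ F, D, C are collinear]
   → F = (-5/3, 32/3)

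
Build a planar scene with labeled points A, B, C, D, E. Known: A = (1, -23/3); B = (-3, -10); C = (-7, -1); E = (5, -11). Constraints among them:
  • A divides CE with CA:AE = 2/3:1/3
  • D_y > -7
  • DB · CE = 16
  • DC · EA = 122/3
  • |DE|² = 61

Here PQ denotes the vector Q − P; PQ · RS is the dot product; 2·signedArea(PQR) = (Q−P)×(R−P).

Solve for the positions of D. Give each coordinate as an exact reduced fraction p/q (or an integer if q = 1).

1. D_x = -1  [line 4·x + -10/3·y + -16 = 0 ∩ |DE|² = 61]
2. D_y = -6  [line 4·x + -10/3·y + -16 = 0 ∩ |DE|² = 61]
   → D = (-1, -6)

D = (-1, -6)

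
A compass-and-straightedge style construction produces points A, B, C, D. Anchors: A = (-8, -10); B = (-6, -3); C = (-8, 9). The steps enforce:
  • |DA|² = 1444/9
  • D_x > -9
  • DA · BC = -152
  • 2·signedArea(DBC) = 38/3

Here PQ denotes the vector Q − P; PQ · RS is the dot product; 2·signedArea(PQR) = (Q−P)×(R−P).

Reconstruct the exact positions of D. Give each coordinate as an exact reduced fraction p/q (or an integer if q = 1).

1. D_x = -8  [DA · BC = -152 ∩ 2·signedArea(DBC) = 38/3]
2. D_y = 8/3  [DA · BC = -152 ∩ 2·signedArea(DBC) = 38/3]
   → D = (-8, 8/3)

D = (-8, 8/3)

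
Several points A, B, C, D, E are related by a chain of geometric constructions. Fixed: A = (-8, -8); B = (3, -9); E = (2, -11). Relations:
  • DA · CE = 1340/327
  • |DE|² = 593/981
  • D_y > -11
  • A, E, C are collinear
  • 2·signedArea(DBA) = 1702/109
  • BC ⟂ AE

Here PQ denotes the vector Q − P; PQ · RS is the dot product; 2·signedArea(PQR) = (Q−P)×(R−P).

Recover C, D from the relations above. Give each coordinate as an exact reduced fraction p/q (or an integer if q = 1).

C = (258/109, -1211/109)
D = (803/327, -3391/327)

1. C_x = 258/109  [A, E, C are collinear ∩ BC ⟂ AE]
2. C_y = -1211/109  [A, E, C are collinear ∩ BC ⟂ AE]
   → C = (258/109, -1211/109)
3. D_x = 803/327  [2·signedArea(DBA) = 1702/109 ∩ DA · CE = 1340/327]
4. D_y = -3391/327  [2·signedArea(DBA) = 1702/109 ∩ DA · CE = 1340/327]
   → D = (803/327, -3391/327)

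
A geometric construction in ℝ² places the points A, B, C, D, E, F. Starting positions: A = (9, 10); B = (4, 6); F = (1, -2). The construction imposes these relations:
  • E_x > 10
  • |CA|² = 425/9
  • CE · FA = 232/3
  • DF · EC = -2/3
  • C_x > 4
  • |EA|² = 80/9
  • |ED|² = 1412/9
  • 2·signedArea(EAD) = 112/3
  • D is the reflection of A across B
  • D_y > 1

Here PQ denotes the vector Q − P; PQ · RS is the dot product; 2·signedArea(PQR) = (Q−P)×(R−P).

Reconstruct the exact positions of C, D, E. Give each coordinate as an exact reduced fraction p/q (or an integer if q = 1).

1. D_x = -1  [D is the reflection of A across B]
2. D_y = 2  [D is the reflection of A across B]
   → D = (-1, 2)
3. E_x = 31/3  [line 8·x + -10·y + -28/3 = 0 ∩ |ED|² = 1412/9]
4. E_y = 22/3  [line 8·x + -10·y + -28/3 = 0 ∩ |ED|² = 1412/9]
   → E = (31/3, 22/3)
5. C_x = 14/3  [CE · FA = 232/3 ∩ DF · EC = -2/3]
6. C_y = 14/3  [CE · FA = 232/3 ∩ DF · EC = -2/3]
   → C = (14/3, 14/3)

C = (14/3, 14/3)
D = (-1, 2)
E = (31/3, 22/3)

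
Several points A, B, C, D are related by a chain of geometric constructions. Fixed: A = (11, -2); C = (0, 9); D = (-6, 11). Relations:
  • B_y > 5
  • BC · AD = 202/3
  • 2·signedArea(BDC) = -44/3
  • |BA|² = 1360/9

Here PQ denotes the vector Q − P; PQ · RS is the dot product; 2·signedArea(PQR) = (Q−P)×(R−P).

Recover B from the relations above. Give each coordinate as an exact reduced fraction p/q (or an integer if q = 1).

B = (5/3, 6)

1. B_x = 5/3  [BC · AD = 202/3 ∩ 2·signedArea(BDC) = -44/3]
2. B_y = 6  [BC · AD = 202/3 ∩ 2·signedArea(BDC) = -44/3]
   → B = (5/3, 6)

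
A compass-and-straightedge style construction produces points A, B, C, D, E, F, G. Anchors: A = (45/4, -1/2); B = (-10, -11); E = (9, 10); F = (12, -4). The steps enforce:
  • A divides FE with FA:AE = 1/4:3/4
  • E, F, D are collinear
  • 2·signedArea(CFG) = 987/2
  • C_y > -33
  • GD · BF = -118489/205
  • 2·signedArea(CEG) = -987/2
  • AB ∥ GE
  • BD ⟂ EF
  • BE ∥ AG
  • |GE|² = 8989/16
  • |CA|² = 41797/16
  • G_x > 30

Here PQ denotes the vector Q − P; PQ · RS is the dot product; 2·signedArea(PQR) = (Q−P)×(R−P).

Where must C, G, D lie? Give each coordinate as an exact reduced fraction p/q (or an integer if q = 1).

1. G_x = 121/4  [AB ∥ GE ∩ BE ∥ AG]
2. G_y = 41/2  [AB ∥ GE ∩ BE ∥ AG]
   → G = (121/4, 41/2)
3. D_x = 2556/205  [E, F, D are collinear ∩ BD ⟂ EF]
4. D_y = -1268/205  [E, F, D are collinear ∩ BD ⟂ EF]
   → D = (2556/205, -1268/205)
5. C_x = -29  [2·signedArea(CFG) = 987/2 ∩ 2·signedArea(CEG) = -987/2]
6. C_y = -32  [2·signedArea(CFG) = 987/2 ∩ 2·signedArea(CEG) = -987/2]
   → C = (-29, -32)

C = (-29, -32)
D = (2556/205, -1268/205)
G = (121/4, 41/2)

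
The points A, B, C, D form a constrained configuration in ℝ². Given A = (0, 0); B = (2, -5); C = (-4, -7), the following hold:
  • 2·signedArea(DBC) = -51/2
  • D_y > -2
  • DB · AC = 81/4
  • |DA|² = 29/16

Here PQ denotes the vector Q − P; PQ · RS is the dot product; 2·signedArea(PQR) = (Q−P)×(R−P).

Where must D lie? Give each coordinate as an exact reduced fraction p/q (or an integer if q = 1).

D = (1/2, -5/4)

1. D_x = 1/2  [2·signedArea(DBC) = -51/2 ∩ DB · AC = 81/4]
2. D_y = -5/4  [2·signedArea(DBC) = -51/2 ∩ DB · AC = 81/4]
   → D = (1/2, -5/4)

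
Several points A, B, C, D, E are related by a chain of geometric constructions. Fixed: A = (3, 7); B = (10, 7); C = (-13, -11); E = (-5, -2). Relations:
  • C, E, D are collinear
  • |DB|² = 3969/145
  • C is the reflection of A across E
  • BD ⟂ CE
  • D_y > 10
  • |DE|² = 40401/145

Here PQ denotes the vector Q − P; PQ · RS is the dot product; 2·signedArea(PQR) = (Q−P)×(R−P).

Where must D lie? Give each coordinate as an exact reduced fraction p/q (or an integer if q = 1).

1. D_x = 883/145  [C, E, D are collinear ∩ BD ⟂ CE]
2. D_y = 1519/145  [C, E, D are collinear ∩ BD ⟂ CE]
   → D = (883/145, 1519/145)

D = (883/145, 1519/145)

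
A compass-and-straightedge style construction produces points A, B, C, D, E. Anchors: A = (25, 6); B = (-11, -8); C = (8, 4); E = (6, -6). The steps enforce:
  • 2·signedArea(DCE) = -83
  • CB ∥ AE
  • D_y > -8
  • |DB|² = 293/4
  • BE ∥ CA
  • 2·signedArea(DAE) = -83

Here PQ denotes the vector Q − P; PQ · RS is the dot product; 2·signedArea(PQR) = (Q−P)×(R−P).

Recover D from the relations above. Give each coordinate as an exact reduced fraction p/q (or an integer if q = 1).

1. D_x = -5/2  [2·signedArea(DAE) = -83 ∩ 2·signedArea(DCE) = -83]
2. D_y = -7  [2·signedArea(DAE) = -83 ∩ 2·signedArea(DCE) = -83]
   → D = (-5/2, -7)

D = (-5/2, -7)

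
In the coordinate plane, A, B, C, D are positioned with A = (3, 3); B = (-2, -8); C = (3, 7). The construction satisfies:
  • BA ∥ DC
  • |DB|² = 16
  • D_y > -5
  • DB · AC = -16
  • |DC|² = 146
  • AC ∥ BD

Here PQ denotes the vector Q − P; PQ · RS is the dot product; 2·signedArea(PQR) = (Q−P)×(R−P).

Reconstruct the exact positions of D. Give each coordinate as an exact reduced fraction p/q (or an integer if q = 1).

1. D_x = -2  [BA ∥ DC ∩ AC ∥ BD]
2. D_y = -4  [BA ∥ DC ∩ AC ∥ BD]
   → D = (-2, -4)

D = (-2, -4)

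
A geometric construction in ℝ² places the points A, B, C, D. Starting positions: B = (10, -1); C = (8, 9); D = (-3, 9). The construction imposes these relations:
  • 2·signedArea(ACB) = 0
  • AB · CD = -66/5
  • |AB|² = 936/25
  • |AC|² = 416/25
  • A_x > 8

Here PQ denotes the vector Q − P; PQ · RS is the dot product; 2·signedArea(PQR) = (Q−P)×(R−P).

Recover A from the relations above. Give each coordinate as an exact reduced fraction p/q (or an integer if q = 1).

1. A_x = 44/5  [2·signedArea(ACB) = 0 ∩ AB · CD = -66/5]
2. A_y = 5  [2·signedArea(ACB) = 0 ∩ AB · CD = -66/5]
   → A = (44/5, 5)

A = (44/5, 5)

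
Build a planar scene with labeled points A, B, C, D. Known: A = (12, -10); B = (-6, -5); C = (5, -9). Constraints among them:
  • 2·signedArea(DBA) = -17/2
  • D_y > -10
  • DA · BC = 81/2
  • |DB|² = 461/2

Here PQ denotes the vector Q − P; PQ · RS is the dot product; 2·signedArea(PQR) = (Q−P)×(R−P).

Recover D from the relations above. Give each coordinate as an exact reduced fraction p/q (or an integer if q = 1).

1. D_x = 17/2  [2·signedArea(DBA) = -17/2 ∩ DA · BC = 81/2]
2. D_y = -19/2  [2·signedArea(DBA) = -17/2 ∩ DA · BC = 81/2]
   → D = (17/2, -19/2)

D = (17/2, -19/2)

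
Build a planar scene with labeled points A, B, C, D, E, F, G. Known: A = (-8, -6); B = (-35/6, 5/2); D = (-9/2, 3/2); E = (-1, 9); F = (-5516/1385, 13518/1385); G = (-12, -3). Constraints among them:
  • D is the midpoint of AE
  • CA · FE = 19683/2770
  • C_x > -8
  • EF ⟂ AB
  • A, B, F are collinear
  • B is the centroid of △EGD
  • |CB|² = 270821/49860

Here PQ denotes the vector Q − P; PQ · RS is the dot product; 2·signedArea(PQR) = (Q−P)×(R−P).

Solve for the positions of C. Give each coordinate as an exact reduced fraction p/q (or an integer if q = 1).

1. C_x = -11068/1385  [line -4131/1385·x + 1053/1385·y + -73143/2770 = 0 ∩ |CB|² = 270821/49860]
2. C_y = 9363/2770  [line -4131/1385·x + 1053/1385·y + -73143/2770 = 0 ∩ |CB|² = 270821/49860]
   → C = (-11068/1385, 9363/2770)

C = (-11068/1385, 9363/2770)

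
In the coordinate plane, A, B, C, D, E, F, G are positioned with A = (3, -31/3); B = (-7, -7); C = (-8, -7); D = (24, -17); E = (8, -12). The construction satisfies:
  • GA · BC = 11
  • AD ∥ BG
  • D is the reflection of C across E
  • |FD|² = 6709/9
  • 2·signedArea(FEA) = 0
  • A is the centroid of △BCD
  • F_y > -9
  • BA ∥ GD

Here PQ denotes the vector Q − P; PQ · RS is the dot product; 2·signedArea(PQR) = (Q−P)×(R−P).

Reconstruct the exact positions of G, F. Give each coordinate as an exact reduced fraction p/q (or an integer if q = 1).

1. G_x = 14  [BA ∥ GD ∩ AD ∥ BG]
2. G_y = -41/3  [BA ∥ GD ∩ AD ∥ BG]
   → G = (14, -41/3)
3. F_x = -2  [line -5/3·x + -5·y + -140/3 = 0 ∩ |FD|² = 6709/9]
4. F_y = -26/3  [line -5/3·x + -5·y + -140/3 = 0 ∩ |FD|² = 6709/9]
   → F = (-2, -26/3)

F = (-2, -26/3)
G = (14, -41/3)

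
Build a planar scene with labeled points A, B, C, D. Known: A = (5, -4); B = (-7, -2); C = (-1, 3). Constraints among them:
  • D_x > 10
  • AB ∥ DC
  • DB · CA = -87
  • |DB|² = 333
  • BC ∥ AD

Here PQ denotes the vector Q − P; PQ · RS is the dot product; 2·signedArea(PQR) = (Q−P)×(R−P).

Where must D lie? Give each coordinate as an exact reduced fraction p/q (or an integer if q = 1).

D = (11, 1)

1. D_x = 11  [AB ∥ DC ∩ BC ∥ AD]
2. D_y = 1  [AB ∥ DC ∩ BC ∥ AD]
   → D = (11, 1)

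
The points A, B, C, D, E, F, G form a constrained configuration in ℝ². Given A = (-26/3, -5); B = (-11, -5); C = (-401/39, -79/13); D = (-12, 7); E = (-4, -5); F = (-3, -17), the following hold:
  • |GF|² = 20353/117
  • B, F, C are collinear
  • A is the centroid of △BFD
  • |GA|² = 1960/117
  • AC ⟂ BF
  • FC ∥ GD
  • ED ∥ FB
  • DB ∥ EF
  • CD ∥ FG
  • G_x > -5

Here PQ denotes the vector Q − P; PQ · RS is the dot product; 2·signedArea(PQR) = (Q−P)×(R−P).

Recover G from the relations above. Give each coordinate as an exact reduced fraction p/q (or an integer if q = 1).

1. G_x = -184/39  [FC ∥ GD ∩ CD ∥ FG]
2. G_y = -51/13  [FC ∥ GD ∩ CD ∥ FG]
   → G = (-184/39, -51/13)

G = (-184/39, -51/13)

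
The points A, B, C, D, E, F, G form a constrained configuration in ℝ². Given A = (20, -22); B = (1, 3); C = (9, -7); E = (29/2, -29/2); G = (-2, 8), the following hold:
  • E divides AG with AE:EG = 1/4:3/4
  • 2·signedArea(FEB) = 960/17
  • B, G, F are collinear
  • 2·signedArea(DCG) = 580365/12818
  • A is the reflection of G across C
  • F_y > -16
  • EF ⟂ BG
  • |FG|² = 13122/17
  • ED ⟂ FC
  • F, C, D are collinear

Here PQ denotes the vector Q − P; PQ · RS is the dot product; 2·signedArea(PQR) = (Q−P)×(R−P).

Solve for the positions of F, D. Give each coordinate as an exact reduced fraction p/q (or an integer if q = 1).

D = (77743/6409, -197201/12818)
F = (209/17, -269/17)

1. F_x = 209/17  [B, G, F are collinear ∩ EF ⟂ BG]
2. F_y = -269/17  [B, G, F are collinear ∩ EF ⟂ BG]
   → F = (209/17, -269/17)
3. D_x = 77743/6409  [F, C, D are collinear ∩ ED ⟂ FC]
4. D_y = -197201/12818  [F, C, D are collinear ∩ ED ⟂ FC]
   → D = (77743/6409, -197201/12818)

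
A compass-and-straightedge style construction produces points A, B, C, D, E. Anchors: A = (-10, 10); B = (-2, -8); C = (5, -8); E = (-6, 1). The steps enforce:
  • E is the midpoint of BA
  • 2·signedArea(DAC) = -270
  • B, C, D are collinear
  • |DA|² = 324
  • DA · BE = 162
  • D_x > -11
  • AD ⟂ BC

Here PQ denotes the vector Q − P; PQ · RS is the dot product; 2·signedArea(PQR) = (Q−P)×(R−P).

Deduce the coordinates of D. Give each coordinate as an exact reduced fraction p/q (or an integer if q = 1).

1. D_x = -10  [B, C, D are collinear ∩ AD ⟂ BC]
2. D_y = -8  [B, C, D are collinear ∩ AD ⟂ BC]
   → D = (-10, -8)

D = (-10, -8)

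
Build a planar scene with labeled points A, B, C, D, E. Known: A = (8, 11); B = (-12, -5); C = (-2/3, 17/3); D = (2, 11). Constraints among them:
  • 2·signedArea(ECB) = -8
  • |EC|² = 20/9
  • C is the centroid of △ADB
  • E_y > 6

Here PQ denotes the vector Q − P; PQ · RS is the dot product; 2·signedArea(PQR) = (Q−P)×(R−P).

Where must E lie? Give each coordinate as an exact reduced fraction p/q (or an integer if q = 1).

1. E_x = 0  [line 32/3·x + -34/3·y + 238/3 = 0 ∩ |EC|² = 20/9]
2. E_y = 7  [line 32/3·x + -34/3·y + 238/3 = 0 ∩ |EC|² = 20/9]
   → E = (0, 7)

E = (0, 7)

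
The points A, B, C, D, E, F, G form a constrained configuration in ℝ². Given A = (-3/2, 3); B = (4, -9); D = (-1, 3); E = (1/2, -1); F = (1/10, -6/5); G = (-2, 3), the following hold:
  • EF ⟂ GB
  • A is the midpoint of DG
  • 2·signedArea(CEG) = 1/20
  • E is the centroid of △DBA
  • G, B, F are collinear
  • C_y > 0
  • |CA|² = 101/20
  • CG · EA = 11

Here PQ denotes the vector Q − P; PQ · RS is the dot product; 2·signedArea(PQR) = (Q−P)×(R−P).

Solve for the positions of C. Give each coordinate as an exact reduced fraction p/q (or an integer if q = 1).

1. C_x = -7/10  [CG · EA = 11 ∩ 2·signedArea(CEG) = 1/20]
2. C_y = 9/10  [CG · EA = 11 ∩ 2·signedArea(CEG) = 1/20]
   → C = (-7/10, 9/10)

C = (-7/10, 9/10)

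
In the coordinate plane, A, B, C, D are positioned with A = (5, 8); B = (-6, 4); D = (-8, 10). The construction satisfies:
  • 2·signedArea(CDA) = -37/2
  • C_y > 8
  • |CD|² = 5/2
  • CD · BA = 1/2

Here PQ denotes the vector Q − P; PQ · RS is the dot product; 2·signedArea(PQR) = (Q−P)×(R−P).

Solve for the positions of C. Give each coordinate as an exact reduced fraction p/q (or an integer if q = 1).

C = (-15/2, 17/2)

1. C_x = -15/2  [2·signedArea(CDA) = -37/2 ∩ CD · BA = 1/2]
2. C_y = 17/2  [2·signedArea(CDA) = -37/2 ∩ CD · BA = 1/2]
   → C = (-15/2, 17/2)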